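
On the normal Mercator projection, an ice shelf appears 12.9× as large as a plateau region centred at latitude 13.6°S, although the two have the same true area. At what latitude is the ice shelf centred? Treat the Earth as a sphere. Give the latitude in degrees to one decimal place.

For equal true areas on Mercator, apparent areas scale as sec²φ, so the ratio is cos²φ₂ / cos²φ₁.
cos²φ₂ / cos²φ₁ = 12.9  ⇒  cos φ₁ = cos 13.6° / √12.9 = 0.9720/3.592 = 0.2706.
φ₁ = arccos(0.2706) ≈ 74.3°.

74.3°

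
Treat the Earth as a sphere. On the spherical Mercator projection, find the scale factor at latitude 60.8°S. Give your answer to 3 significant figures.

2.05

The Mercator projection is conformal; its linear scale factor is the same in every direction and equals sec φ = 1/cos φ.
k = 1/cos 60.8° = 1/0.4879 = 2.050.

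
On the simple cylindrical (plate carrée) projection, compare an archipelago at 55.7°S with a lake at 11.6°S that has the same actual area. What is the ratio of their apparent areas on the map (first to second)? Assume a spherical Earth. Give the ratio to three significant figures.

Plate carrée maps x = Rλ, y = Rφ. The meridian scale is h = 1 and the parallel scale is k = 1/cos φ = sec φ.
Areal scale at 55.7°: h·k = 1.000 × 1.775 = 1.775.
Areal scale at 11.6°: h·k = 1.000 × 1.021 = 1.021.
Ratio = 1.775/1.021 ≈ 1.74.

1.74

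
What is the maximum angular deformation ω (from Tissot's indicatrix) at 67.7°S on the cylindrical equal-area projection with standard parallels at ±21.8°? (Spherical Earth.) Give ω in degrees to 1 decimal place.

A cylindrical equal-area projection with standard parallel φ₀ has meridian scale h = cos φ / cos φ₀ and parallel scale k = cos φ₀ / cos φ (so areas are preserved, h·k = 1).
At 67.7°: h = 0.4087, k = 2.447; principal scales a = 2.447, b = 0.4087.
sin(ω/2) = (a − b)/(a + b) = 2.038/2.856 = 0.7138, so ω = 2 arcsin(0.7138) ≈ 91.1°.

91.1°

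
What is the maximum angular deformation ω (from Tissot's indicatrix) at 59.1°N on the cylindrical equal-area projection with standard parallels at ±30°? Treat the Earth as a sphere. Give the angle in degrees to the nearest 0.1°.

For cylindrical equal-area with standard parallel φ₀, h = cos φ / cos φ₀ and k = cos φ₀ / cos φ, so h·k = 1.
At 59.1°: h = 0.5930, k = 1.686; principal scales a = 1.686, b = 0.5930.
sin(ω/2) = (a − b)/(a + b) = 1.093/2.279 = 0.4797, so ω = 2 arcsin(0.4797) ≈ 57.3°.

57.3°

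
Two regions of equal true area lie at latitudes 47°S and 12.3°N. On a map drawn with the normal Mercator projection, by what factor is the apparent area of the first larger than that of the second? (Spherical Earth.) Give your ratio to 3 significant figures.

Mercator areal scale is sec²φ.
At 47°: sec²(47°) = 1/0.6820² = 2.150.
At 12.3°: sec²(12.3°) = 1/0.9770² = 1.048.
Ratio = 2.150/1.048 = cos²(12.3°)/cos²(47°) ≈ 2.05.

2.05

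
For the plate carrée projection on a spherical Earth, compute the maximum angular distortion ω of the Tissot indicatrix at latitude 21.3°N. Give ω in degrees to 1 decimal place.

For the equirectangular projection with φ₀ = 0 (plate carrée), h = 1 along meridians and k = sec φ along parallels.
At 21.3°: h = 1.000, k = 1.073; principal scales a = 1.073, b = 1.000.
sin(ω/2) = (a − b)/(a + b) = 0.07332/2.073 = 0.03536, so ω = 2 arcsin(0.03536) ≈ 4.1°.

4.1°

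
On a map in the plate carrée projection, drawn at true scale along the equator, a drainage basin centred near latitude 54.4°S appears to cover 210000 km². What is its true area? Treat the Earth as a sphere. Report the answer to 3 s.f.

In the plate carrée (x = Rλ, y = Rφ), meridians are true-scale (h = 1) and parallels are stretched by k = sec φ.
Areal scale = h·k = 1 × sec φ; at 54.4°, h = 1.000, k = 1.718, so h·k = 1.718.
True area = apparent / (areal scale) = 210000 / 1.718 ≈ 122000 km².

122000 km²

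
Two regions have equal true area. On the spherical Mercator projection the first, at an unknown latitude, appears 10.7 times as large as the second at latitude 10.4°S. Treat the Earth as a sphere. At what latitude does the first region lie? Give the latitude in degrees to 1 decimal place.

72.5°

On Mercator, (apparent₁)/(apparent₂) = sec²φ₁ / sec²φ₂ when true areas are equal.
cos²φ₂ / cos²φ₁ = 10.7  ⇒  cos φ₁ = cos 10.4° / √10.7 = 0.9836/3.271 = 0.3007.
φ₁ = arccos(0.3007) ≈ 72.5°.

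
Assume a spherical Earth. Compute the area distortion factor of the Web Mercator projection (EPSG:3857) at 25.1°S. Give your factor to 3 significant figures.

For Mercator, h = k = sec φ (a conformal cylindrical projection has a single point scale, 1/cos φ).
Areal scale = k² = sec²φ = 1/cos²(25.1°) = 1/0.9056² = 1.219.

1.22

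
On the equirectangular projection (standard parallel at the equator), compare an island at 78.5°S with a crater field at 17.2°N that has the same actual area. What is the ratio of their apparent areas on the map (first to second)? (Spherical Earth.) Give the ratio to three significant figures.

For the equirectangular projection with φ₀ = 0 (plate carrée), h = 1 along meridians and k = sec φ along parallels.
Areal scale at 78.5°: h·k = 1.000 × 5.016 = 5.016.
Areal scale at 17.2°: h·k = 1.000 × 1.047 = 1.047.
Ratio = 5.016/1.047 ≈ 4.79.

4.79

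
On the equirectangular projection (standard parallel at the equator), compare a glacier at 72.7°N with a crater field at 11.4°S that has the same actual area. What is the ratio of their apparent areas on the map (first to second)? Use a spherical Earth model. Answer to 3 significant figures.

3.30

In the plate carrée (x = Rλ, y = Rφ), meridians are true-scale (h = 1) and parallels are stretched by k = sec φ.
Areal scale at 72.7°: h·k = 1.000 × 3.363 = 3.363.
Areal scale at 11.4°: h·k = 1.000 × 1.020 = 1.020.
Ratio = 3.363/1.020 ≈ 3.30.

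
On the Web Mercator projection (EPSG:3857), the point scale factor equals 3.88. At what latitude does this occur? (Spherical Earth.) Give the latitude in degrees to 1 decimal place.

75.1°

Mercator scale is k = sec φ = 1/cos φ.
1/cos φ = 3.88  ⇒  cos φ = 0.2577  ⇒  φ = arccos(0.2577) ≈ 75.1°.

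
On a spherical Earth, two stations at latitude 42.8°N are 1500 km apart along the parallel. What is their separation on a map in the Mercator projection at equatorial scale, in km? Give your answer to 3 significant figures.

2040 km

The Mercator projection is conformal; its linear scale factor is the same in every direction and equals sec φ = 1/cos φ.
Along the parallel, k = sec 42.8° = 1/0.7337 = 1.363.
Map distance = 1500 × 1.363 ≈ 2040 km.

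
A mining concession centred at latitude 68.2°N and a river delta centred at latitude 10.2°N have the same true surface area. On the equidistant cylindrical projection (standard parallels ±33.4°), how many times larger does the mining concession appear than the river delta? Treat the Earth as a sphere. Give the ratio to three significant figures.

The equidistant cylindrical projection with φ₀ = 33.4° has h = 1 (meridians true) and k = cos φ₀ / cos φ along parallels.
Areal scale at 68.2°: h·k = 1.000 × 2.248 = 2.248.
Areal scale at 10.2°: h·k = 1.000 × 0.8483 = 0.8483.
Ratio = 2.248/0.8483 ≈ 2.65.

2.65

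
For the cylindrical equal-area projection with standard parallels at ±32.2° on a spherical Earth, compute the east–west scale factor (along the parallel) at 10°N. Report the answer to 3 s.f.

0.859

For cylindrical equal-area with standard parallel φ₀, h = cos φ / cos φ₀ and k = cos φ₀ / cos φ, so h·k = 1.
k = cos 32.2° / cos 10° = 0.8462/0.9848 = 0.8592.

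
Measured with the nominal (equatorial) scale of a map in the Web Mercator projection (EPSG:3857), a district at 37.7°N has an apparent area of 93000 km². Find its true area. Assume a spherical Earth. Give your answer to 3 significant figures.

58200 km²

The Mercator projection is conformal; its linear scale factor is the same in every direction and equals sec φ = 1/cos φ.
Areal scale = k² = sec²φ = 1/cos²(37.7°) = 1/0.7912² = 1.597.
True area = apparent / (areal scale) = 93000 / 1.597 ≈ 58200 km².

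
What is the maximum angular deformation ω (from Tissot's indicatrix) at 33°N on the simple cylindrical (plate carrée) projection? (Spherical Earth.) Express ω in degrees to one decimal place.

In the plate carrée (x = Rλ, y = Rφ), meridians are true-scale (h = 1) and parallels are stretched by k = sec φ.
At 33°: h = 1.000, k = 1.192; principal scales a = 1.192, b = 1.000.
sin(ω/2) = (a − b)/(a + b) = 0.1924/2.192 = 0.08774, so ω = 2 arcsin(0.08774) ≈ 10.1°.

10.1°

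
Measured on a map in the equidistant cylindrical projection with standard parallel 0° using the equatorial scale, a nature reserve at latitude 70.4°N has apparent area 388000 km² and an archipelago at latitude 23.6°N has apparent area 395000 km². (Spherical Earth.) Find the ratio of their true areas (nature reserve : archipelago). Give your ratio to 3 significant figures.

0.360

On the plate carrée, areal scale = h·k = 1 × sec φ, so true area = apparent × cos φ.
True area of nature reserve: 388000 × cos(70.4°) = 388000 × 0.3355 = 130200 km².
True area of archipelago: 395000 × cos(23.6°) = 395000 × 0.9164 = 362000 km².
Ratio = 130200 / 362000 ≈ 0.360.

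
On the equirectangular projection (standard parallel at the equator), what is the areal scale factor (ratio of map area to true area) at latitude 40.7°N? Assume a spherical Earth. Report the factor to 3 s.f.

In the plate carrée (x = Rλ, y = Rφ), meridians are true-scale (h = 1) and parallels are stretched by k = sec φ.
Areal scale = h·k = 1 × sec φ; at 40.7°, h = 1.000, k = 1.319, so h·k = 1.319.

1.32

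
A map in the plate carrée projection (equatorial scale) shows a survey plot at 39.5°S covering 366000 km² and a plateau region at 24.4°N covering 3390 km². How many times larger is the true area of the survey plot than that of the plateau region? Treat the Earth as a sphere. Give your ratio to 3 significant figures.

91.5

On the plate carrée, areal scale = h·k = 1 × sec φ, so true area = apparent × cos φ.
True area of survey plot: 366000 × cos(39.5°) = 366000 × 0.7716 = 282400 km².
True area of plateau region: 3390 × cos(24.4°) = 3390 × 0.9107 = 3087 km².
Ratio = 282400 / 3087 ≈ 91.5.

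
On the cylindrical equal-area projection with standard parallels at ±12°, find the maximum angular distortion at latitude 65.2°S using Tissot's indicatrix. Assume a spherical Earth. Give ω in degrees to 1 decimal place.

For cylindrical equal-area with standard parallel φ₀, h = cos φ / cos φ₀ and k = cos φ₀ / cos φ, so h·k = 1.
At 65.2°: h = 0.4288, k = 2.332; principal scales a = 2.332, b = 0.4288.
sin(ω/2) = (a − b)/(a + b) = 1.903/2.761 = 0.6893, so ω = 2 arcsin(0.6893) ≈ 87.2°.

87.2°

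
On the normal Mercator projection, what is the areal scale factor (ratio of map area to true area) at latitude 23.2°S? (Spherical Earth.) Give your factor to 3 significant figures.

1.18

For Mercator, h = k = sec φ (a conformal cylindrical projection has a single point scale, 1/cos φ).
Areal scale = k² = sec²φ = 1/cos²(23.2°) = 1/0.9191² = 1.184.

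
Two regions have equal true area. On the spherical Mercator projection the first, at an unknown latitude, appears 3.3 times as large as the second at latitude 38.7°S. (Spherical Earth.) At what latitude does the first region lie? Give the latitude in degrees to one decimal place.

64.6°

For equal true areas on Mercator, apparent areas scale as sec²φ, so the ratio is cos²φ₂ / cos²φ₁.
cos²φ₂ / cos²φ₁ = 3.3  ⇒  cos φ₁ = cos 38.7° / √3.3 = 0.7804/1.817 = 0.4296.
φ₁ = arccos(0.4296) ≈ 64.6°.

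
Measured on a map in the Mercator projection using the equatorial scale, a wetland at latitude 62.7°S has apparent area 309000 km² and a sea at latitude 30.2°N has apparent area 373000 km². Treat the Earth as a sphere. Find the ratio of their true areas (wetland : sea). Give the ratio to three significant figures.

0.233

On Mercator the areal scale is sec²φ, so true area = apparent × cos²φ.
True area of wetland: 309000 × cos²(62.7°) = 309000 × 0.2104 = 65000 km².
True area of sea: 373000 × cos²(30.2°) = 373000 × 0.7470 = 278600 km².
Ratio = 65000 / 278600 ≈ 0.233.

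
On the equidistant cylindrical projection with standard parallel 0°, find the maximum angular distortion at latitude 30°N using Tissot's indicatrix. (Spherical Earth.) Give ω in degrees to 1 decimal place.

For the equirectangular projection with φ₀ = 0 (plate carrée), h = 1 along meridians and k = sec φ along parallels.
At 30°: h = 1.000, k = 1.155; principal scales a = 1.155, b = 1.000.
sin(ω/2) = (a − b)/(a + b) = 0.1547/2.155 = 0.07180, so ω = 2 arcsin(0.07180) ≈ 8.2°.

8.2°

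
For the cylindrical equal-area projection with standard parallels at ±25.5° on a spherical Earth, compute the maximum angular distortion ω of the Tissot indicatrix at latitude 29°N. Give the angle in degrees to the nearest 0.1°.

A cylindrical equal-area projection with standard parallel φ₀ has meridian scale h = cos φ / cos φ₀ and parallel scale k = cos φ₀ / cos φ (so areas are preserved, h·k = 1).
At 29°: h = 0.9690, k = 1.032; principal scales a = 1.032, b = 0.9690.
sin(ω/2) = (a − b)/(a + b) = 0.06296/2.001 = 0.03146, so ω = 2 arcsin(0.03146) ≈ 3.6°.

3.6°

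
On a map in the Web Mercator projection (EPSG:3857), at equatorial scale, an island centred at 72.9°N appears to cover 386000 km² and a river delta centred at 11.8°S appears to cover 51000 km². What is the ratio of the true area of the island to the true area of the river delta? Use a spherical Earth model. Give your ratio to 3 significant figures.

0.683

Since Mercator area scale is 1/cos²φ, the true area equals the apparent area multiplied by cos²φ.
True area of island: 386000 × cos²(72.9°) = 386000 × 0.08646 = 33370 km².
True area of river delta: 51000 × cos²(11.8°) = 51000 × 0.9582 = 48870 km².
Ratio = 33370 / 48870 ≈ 0.683.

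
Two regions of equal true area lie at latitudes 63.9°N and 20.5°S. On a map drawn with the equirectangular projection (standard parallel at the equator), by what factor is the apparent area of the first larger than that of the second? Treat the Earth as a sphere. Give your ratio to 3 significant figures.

2.13

For the equirectangular projection with φ₀ = 0 (plate carrée), h = 1 along meridians and k = sec φ along parallels.
Areal scale at 63.9°: h·k = 1.000 × 2.273 = 2.273.
Areal scale at 20.5°: h·k = 1.000 × 1.068 = 1.068.
Ratio = 2.273/1.068 ≈ 2.13.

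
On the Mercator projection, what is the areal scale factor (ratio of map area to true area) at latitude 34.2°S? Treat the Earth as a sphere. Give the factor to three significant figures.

1.46

For Mercator, h = k = sec φ (a conformal cylindrical projection has a single point scale, 1/cos φ).
Areal scale = k² = sec²φ = 1/cos²(34.2°) = 1/0.8271² = 1.462.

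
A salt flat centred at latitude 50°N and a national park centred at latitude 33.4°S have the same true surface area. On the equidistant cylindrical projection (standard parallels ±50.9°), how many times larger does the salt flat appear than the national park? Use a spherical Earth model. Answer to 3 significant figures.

1.30

In the equirectangular projection with standard parallel φ₀ = 50.9° (x = Rλ cos φ₀, y = Rφ), meridians are true-scale (h = 1) and the parallel scale is k = cos φ₀ / cos φ.
Areal scale at 50°: h·k = 1.000 × 0.9812 = 0.9812.
Areal scale at 33.4°: h·k = 1.000 × 0.7554 = 0.7554.
Ratio = 0.9812/0.7554 ≈ 1.30.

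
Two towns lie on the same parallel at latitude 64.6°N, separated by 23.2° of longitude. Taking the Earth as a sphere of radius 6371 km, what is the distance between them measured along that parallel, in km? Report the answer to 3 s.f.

Arc length along a parallel = R cos φ · Δλ (with Δλ in radians).
= 6371 × cos 64.6° × (23.2° × π/180) = 6371 × 0.4289 × 0.4049 ≈ 1110 km.

1110 km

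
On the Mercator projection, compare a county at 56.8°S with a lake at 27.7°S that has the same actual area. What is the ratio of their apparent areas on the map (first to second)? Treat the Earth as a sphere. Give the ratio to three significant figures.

2.61

Mercator areal scale is sec²φ.
At 56.8°: sec²(56.8°) = 1/0.5476² = 3.335.
At 27.7°: sec²(27.7°) = 1/0.8854² = 1.276.
Ratio = 3.335/1.276 = cos²(27.7°)/cos²(56.8°) ≈ 2.61.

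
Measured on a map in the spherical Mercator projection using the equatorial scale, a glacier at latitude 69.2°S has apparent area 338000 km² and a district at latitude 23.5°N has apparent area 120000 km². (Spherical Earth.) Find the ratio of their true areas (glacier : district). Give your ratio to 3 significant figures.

Since Mercator area scale is 1/cos²φ, the true area equals the apparent area multiplied by cos²φ.
True area of glacier: 338000 × cos²(69.2°) = 338000 × 0.1261 = 42620 km².
True area of district: 120000 × cos²(23.5°) = 120000 × 0.8410 = 100900 km².
Ratio = 42620 / 100900 ≈ 0.422.

0.422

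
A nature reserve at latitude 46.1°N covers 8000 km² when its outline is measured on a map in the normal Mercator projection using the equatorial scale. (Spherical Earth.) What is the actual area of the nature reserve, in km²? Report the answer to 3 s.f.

Mercator is conformal, so the point scale is isotropic: h = k = sec φ = 1/cos φ.
Areal scale = k² = sec²φ = 1/cos²(46.1°) = 1/0.6934² = 2.080.
True area = apparent / (areal scale) = 8000 / 2.080 ≈ 3850 km².

3850 km²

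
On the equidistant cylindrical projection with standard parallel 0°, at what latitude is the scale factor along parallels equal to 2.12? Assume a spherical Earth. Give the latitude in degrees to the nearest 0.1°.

61.9°

Plate carrée: h = 1, k = sec φ along parallels.
sec φ = 2.12  ⇒  cos φ = 0.4717  ⇒  φ ≈ 61.9°.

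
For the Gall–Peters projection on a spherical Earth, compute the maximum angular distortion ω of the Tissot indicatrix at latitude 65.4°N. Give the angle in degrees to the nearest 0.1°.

58.1°

Gall–Peters is a cylindrical equal-area projection with standard parallels at ±45°. For cylindrical equal-area with standard parallel φ₀, h = cos φ / cos φ₀ and k = cos φ₀ / cos φ, so h·k = 1.
At 65.4°: h = 0.5887, k = 1.699; principal scales a = 1.699, b = 0.5887.
sin(ω/2) = (a − b)/(a + b) = 1.110/2.287 = 0.4852, so ω = 2 arcsin(0.4852) ≈ 58.1°.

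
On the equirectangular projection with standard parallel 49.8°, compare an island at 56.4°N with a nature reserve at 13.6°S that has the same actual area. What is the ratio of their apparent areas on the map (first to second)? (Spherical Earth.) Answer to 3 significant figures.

1.76

The equidistant cylindrical projection with φ₀ = 49.8° has h = 1 (meridians true) and k = cos φ₀ / cos φ along parallels.
Areal scale at 56.4°: h·k = 1.000 × 1.166 = 1.166.
Areal scale at 13.6°: h·k = 1.000 × 0.6641 = 0.6641.
Ratio = 1.166/0.6641 ≈ 1.76.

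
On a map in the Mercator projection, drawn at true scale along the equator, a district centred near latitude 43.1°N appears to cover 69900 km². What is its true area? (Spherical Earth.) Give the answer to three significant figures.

37300 km²

The Mercator projection is conformal; its linear scale factor is the same in every direction and equals sec φ = 1/cos φ.
Areal scale = k² = sec²φ = 1/cos²(43.1°) = 1/0.7302² = 1.876.
True area = apparent / (areal scale) = 69900 / 1.876 ≈ 37300 km².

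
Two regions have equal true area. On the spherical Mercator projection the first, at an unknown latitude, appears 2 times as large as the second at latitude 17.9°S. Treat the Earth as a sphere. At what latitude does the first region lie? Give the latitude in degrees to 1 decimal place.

On Mercator, (apparent₁)/(apparent₂) = sec²φ₁ / sec²φ₂ when true areas are equal.
cos²φ₂ / cos²φ₁ = 2  ⇒  cos φ₁ = cos 17.9° / √2 = 0.9516/1.414 = 0.6729.
φ₁ = arccos(0.6729) ≈ 47.7°.

47.7°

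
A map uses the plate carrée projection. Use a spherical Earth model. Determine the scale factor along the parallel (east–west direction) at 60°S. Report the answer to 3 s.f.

2.00

For the equirectangular projection with φ₀ = 0 (plate carrée), h = 1 along meridians and k = sec φ along parallels.
k = 1/cos 60° = 1/0.5000 = 2.000.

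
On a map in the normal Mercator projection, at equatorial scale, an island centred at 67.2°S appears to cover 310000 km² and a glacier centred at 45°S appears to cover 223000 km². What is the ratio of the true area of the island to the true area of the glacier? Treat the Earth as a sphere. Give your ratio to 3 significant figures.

On Mercator the areal scale is sec²φ, so true area = apparent × cos²φ.
True area of island: 310000 × cos²(67.2°) = 310000 × 0.1502 = 46550 km².
True area of glacier: 223000 × cos²(45°) = 223000 × 0.5000 = 111500 km².
Ratio = 46550 / 111500 ≈ 0.418.

0.418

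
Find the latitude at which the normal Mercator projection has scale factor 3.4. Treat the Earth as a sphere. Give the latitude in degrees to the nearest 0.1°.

Mercator scale is k = sec φ = 1/cos φ.
1/cos φ = 3.4  ⇒  cos φ = 0.2941  ⇒  φ = arccos(0.2941) ≈ 72.9°.

72.9°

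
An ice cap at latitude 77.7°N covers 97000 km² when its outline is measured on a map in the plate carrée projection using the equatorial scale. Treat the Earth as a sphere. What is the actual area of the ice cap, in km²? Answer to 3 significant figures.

Plate carrée maps x = Rλ, y = Rφ. The meridian scale is h = 1 and the parallel scale is k = 1/cos φ = sec φ.
Areal scale = h·k = 1 × sec φ; at 77.7°, h = 1.000, k = 4.694, so h·k = 4.694.
True area = apparent / (areal scale) = 97000 / 4.694 ≈ 20700 km².

20700 km²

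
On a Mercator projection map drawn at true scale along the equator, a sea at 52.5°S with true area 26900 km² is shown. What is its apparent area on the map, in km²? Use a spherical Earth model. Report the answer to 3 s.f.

72600 km²

For Mercator, h = k = sec φ (a conformal cylindrical projection has a single point scale, 1/cos φ).
Areal scale = k² = sec²φ = 1/cos²(52.5°) = 1/0.6088² = 2.698.
Apparent area = 26900 × 2.698 ≈ 72600 km².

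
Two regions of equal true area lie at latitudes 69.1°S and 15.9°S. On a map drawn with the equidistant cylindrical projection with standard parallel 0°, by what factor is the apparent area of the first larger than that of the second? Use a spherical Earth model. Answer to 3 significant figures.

Plate carrée maps x = Rλ, y = Rφ. The meridian scale is h = 1 and the parallel scale is k = 1/cos φ = sec φ.
Areal scale at 69.1°: h·k = 1.000 × 2.803 = 2.803.
Areal scale at 15.9°: h·k = 1.000 × 1.040 = 1.040.
Ratio = 2.803/1.040 ≈ 2.70.

2.70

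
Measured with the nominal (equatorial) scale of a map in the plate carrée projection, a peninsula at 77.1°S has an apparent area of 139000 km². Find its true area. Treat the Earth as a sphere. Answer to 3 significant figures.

For the equirectangular projection with φ₀ = 0 (plate carrée), h = 1 along meridians and k = sec φ along parallels.
Areal scale = h·k = 1 × sec φ; at 77.1°, h = 1.000, k = 4.479, so h·k = 4.479.
True area = apparent / (areal scale) = 139000 / 4.479 ≈ 31000 km².

31000 km²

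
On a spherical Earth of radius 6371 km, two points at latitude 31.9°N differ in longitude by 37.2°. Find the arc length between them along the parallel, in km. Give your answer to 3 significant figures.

3510 km

Arc length along a parallel = R cos φ · Δλ (with Δλ in radians).
= 6371 × cos 31.9° × (37.2° × π/180) = 6371 × 0.8490 × 0.6493 ≈ 3510 km.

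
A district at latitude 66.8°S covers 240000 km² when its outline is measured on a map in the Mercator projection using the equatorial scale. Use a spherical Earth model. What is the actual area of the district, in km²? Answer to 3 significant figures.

Mercator is conformal, so the point scale is isotropic: h = k = sec φ = 1/cos φ.
Areal scale = k² = sec²φ = 1/cos²(66.8°) = 1/0.3939² = 6.444.
True area = apparent / (areal scale) = 240000 / 6.444 ≈ 37200 km².

37200 km²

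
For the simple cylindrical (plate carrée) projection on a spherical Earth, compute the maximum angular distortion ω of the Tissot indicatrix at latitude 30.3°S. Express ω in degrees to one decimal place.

Plate carrée maps x = Rλ, y = Rφ. The meridian scale is h = 1 and the parallel scale is k = 1/cos φ = sec φ.
At 30.3°: h = 1.000, k = 1.158; principal scales a = 1.158, b = 1.000.
sin(ω/2) = (a − b)/(a + b) = 0.1582/2.158 = 0.07331, so ω = 2 arcsin(0.07331) ≈ 8.4°.

8.4°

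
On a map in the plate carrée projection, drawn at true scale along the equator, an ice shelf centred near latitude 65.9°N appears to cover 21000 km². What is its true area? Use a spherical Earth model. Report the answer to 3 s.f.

8570 km²

Plate carrée maps x = Rλ, y = Rφ. The meridian scale is h = 1 and the parallel scale is k = 1/cos φ = sec φ.
Areal scale = h·k = 1 × sec φ; at 65.9°, h = 1.000, k = 2.449, so h·k = 2.449.
True area = apparent / (areal scale) = 21000 / 2.449 ≈ 8570 km².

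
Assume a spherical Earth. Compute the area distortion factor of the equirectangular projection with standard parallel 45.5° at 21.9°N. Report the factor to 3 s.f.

With standard parallel φ₀ = 45.5°, the equirectangular projection gives x = Rλ cos φ₀, y = Rφ, so h = 1 and k = cos 45.5° / cos φ.
Areal scale = h·k = 1 × cos φ₀ / cos φ; at 21.9°, h = 1.000, k = 0.7554, so h·k = 0.7554.

0.755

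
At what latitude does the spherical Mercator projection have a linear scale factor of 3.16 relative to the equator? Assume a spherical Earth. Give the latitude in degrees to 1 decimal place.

71.6°

Mercator scale is k = sec φ = 1/cos φ.
1/cos φ = 3.16  ⇒  cos φ = 0.3165  ⇒  φ = arccos(0.3165) ≈ 71.6°.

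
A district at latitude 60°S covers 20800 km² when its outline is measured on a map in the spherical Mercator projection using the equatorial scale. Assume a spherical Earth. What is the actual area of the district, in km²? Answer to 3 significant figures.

5200 km²

The Mercator projection is conformal; its linear scale factor is the same in every direction and equals sec φ = 1/cos φ.
Areal scale = k² = sec²φ = 1/cos²(60°) = 1/0.5000² = 4.000.
True area = apparent / (areal scale) = 20800 / 4.000 ≈ 5200 km².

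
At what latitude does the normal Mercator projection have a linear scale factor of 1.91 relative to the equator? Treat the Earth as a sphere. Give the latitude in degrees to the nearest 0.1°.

58.4°

Mercator scale is k = sec φ = 1/cos φ.
1/cos φ = 1.91  ⇒  cos φ = 0.5236  ⇒  φ = arccos(0.5236) ≈ 58.4°.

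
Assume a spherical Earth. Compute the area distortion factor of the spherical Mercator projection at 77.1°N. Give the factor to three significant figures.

Mercator is conformal, so the point scale is isotropic: h = k = sec φ = 1/cos φ.
Areal scale = k² = sec²φ = 1/cos²(77.1°) = 1/0.2233² = 20.06.

20.1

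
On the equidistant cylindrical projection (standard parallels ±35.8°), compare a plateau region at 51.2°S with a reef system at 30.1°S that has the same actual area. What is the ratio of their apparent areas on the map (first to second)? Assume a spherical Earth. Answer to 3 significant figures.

With standard parallel φ₀ = 35.8°, the equirectangular projection gives x = Rλ cos φ₀, y = Rφ, so h = 1 and k = cos 35.8° / cos φ.
Areal scale at 51.2°: h·k = 1.000 × 1.294 = 1.294.
Areal scale at 30.1°: h·k = 1.000 × 0.9375 = 0.9375.
Ratio = 1.294/0.9375 ≈ 1.38.

1.38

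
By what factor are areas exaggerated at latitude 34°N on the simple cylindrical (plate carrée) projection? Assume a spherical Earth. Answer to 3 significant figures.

In the plate carrée (x = Rλ, y = Rφ), meridians are true-scale (h = 1) and parallels are stretched by k = sec φ.
Areal scale = h·k = 1 × sec φ; at 34°, h = 1.000, k = 1.206, so h·k = 1.206.

1.21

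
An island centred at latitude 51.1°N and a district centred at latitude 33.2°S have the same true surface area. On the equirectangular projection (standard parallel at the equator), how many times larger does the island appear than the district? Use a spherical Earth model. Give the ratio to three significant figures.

For the equirectangular projection with φ₀ = 0 (plate carrée), h = 1 along meridians and k = sec φ along parallels.
Areal scale at 51.1°: h·k = 1.000 × 1.592 = 1.592.
Areal scale at 33.2°: h·k = 1.000 × 1.195 = 1.195.
Ratio = 1.592/1.195 ≈ 1.33.

1.33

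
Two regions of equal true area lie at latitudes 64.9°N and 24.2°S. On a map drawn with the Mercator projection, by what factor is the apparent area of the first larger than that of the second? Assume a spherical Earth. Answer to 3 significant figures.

Mercator is conformal with k = sec φ, so areal scale = k² = sec²φ.
At 64.9°: sec²(64.9°) = 1/0.4242² = 5.557.
At 24.2°: sec²(24.2°) = 1/0.9121² = 1.202.
Ratio = 5.557/1.202 = cos²(24.2°)/cos²(64.9°) ≈ 4.62.

4.62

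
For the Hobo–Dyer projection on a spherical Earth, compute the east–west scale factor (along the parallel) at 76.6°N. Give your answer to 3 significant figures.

Hobo–Dyer is a cylindrical equal-area projection with standard parallels at ±37.5°. A cylindrical equal-area projection with standard parallel φ₀ has meridian scale h = cos φ / cos φ₀ and parallel scale k = cos φ₀ / cos φ (so areas are preserved, h·k = 1).
k = cos 37.5° / cos 76.6° = 0.7934/0.2317 = 3.423.

3.42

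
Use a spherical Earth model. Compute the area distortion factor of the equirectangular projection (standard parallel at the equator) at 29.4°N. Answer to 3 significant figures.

1.15

For the equirectangular projection with φ₀ = 0 (plate carrée), h = 1 along meridians and k = sec φ along parallels.
Areal scale = h·k = 1 × sec φ; at 29.4°, h = 1.000, k = 1.148, so h·k = 1.148.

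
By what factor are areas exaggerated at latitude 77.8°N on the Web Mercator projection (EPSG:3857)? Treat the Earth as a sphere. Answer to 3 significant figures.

22.4

Mercator is conformal, so the point scale is isotropic: h = k = sec φ = 1/cos φ.
Areal scale = k² = sec²φ = 1/cos²(77.8°) = 1/0.2113² = 22.39.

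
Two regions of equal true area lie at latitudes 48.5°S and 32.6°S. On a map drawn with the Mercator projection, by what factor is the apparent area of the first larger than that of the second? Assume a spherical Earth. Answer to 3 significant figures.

1.62

On Mercator, area is exaggerated by sec²φ = 1/cos²φ.
At 48.5°: sec²(48.5°) = 1/0.6626² = 2.278.
At 32.6°: sec²(32.6°) = 1/0.8425² = 1.409.
Ratio = 2.278/1.409 = cos²(32.6°)/cos²(48.5°) ≈ 1.62.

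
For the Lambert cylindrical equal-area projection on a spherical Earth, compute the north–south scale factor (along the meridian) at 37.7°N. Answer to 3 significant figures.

0.791

The Lambert cylindrical equal-area projection is the cylindrical equal-area projection with its standard parallel at the equator (φ₀ = 0). A cylindrical equal-area projection with standard parallel φ₀ has meridian scale h = cos φ / cos φ₀ and parallel scale k = cos φ₀ / cos φ (so areas are preserved, h·k = 1).
h = cos 37.7° / cos 0° = 0.7912/1.000 = 0.7912.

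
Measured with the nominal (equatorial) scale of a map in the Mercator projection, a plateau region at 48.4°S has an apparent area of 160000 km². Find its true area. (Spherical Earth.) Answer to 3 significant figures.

70500 km²

Mercator is conformal, so the point scale is isotropic: h = k = sec φ = 1/cos φ.
Areal scale = k² = sec²φ = 1/cos²(48.4°) = 1/0.6639² = 2.269.
True area = apparent / (areal scale) = 160000 / 2.269 ≈ 70500 km².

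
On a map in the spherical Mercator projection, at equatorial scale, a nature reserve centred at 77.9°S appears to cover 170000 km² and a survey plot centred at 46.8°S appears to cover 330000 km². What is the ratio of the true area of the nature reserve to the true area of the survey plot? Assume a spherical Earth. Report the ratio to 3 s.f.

Mercator's areal exaggeration is sec²φ; hence true area = (apparent area) · cos²φ.
True area of nature reserve: 170000 × cos²(77.9°) = 170000 × 0.04394 = 7470 km².
True area of survey plot: 330000 × cos²(46.8°) = 330000 × 0.4686 = 154600 km².
Ratio = 7470 / 154600 ≈ 0.0483.

0.0483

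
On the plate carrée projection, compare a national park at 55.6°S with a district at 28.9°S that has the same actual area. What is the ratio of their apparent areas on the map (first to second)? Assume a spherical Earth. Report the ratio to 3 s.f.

In the plate carrée (x = Rλ, y = Rφ), meridians are true-scale (h = 1) and parallels are stretched by k = sec φ.
Areal scale at 55.6°: h·k = 1.000 × 1.770 = 1.770.
Areal scale at 28.9°: h·k = 1.000 × 1.142 = 1.142.
Ratio = 1.770/1.142 ≈ 1.55.

1.55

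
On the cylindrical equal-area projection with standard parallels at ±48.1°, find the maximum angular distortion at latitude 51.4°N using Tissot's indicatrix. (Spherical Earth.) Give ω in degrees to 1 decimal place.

7.8°

For cylindrical equal-area with standard parallel φ₀, h = cos φ / cos φ₀ and k = cos φ₀ / cos φ, so h·k = 1.
At 51.4°: h = 0.9342, k = 1.070; principal scales a = 1.070, b = 0.9342.
sin(ω/2) = (a − b)/(a + b) = 0.1363/2.005 = 0.06798, so ω = 2 arcsin(0.06798) ≈ 7.8°.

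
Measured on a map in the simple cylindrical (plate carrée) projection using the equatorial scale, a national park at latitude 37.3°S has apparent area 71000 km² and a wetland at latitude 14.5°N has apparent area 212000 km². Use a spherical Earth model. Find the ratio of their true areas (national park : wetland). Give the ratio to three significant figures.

0.275

Plate carrée has h = 1 and k = sec φ, giving areal scale sec φ; true area = (apparent area) · cos φ.
True area of national park: 71000 × cos(37.3°) = 71000 × 0.7955 = 56480 km².
True area of wetland: 212000 × cos(14.5°) = 212000 × 0.9681 = 205200 km².
Ratio = 56480 / 205200 ≈ 0.275.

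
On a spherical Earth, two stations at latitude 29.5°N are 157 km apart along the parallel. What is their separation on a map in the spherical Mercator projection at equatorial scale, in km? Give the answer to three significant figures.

For Mercator, h = k = sec φ (a conformal cylindrical projection has a single point scale, 1/cos φ).
Along the parallel, k = sec 29.5° = 1/0.8704 = 1.149.
Map distance = 157 × 1.149 ≈ 180 km.

180 km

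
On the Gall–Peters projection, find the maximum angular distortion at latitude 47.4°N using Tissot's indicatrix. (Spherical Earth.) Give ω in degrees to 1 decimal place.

The Gall–Peters projection is cylindrical equal-area with φ₀ = 45°. A cylindrical equal-area projection with standard parallel φ₀ has meridian scale h = cos φ / cos φ₀ and parallel scale k = cos φ₀ / cos φ (so areas are preserved, h·k = 1).
At 47.4°: h = 0.9572, k = 1.045; principal scales a = 1.045, b = 0.9572.
sin(ω/2) = (a − b)/(a + b) = 0.08742/2.002 = 0.04367, so ω = 2 arcsin(0.04367) ≈ 5.0°.

5.0°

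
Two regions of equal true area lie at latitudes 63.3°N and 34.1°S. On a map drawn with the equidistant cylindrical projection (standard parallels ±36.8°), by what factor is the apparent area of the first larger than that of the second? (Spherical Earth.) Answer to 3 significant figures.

1.84

In the equirectangular projection with standard parallel φ₀ = 36.8° (x = Rλ cos φ₀, y = Rφ), meridians are true-scale (h = 1) and the parallel scale is k = cos φ₀ / cos φ.
Areal scale at 63.3°: h·k = 1.000 × 1.782 = 1.782.
Areal scale at 34.1°: h·k = 1.000 × 0.9670 = 0.9670.
Ratio = 1.782/0.9670 ≈ 1.84.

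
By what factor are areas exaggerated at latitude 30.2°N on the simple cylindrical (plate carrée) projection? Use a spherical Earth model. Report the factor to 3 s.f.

1.16

In the plate carrée (x = Rλ, y = Rφ), meridians are true-scale (h = 1) and parallels are stretched by k = sec φ.
Areal scale = h·k = 1 × sec φ; at 30.2°, h = 1.000, k = 1.157, so h·k = 1.157.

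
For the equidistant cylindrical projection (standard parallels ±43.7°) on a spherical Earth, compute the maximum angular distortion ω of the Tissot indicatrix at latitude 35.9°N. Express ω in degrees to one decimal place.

6.5°

In the equirectangular projection with standard parallel φ₀ = 43.7° (x = Rλ cos φ₀, y = Rφ), meridians are true-scale (h = 1) and the parallel scale is k = cos φ₀ / cos φ.
At 35.9°: h = 1.000, k = 0.8925; principal scales a = 1.000, b = 0.8925.
sin(ω/2) = (a − b)/(a + b) = 0.1075/1.893 = 0.05680, so ω = 2 arcsin(0.05680) ≈ 6.5°.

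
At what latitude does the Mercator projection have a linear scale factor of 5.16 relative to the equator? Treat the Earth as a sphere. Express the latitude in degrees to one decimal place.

78.8°

Mercator scale is k = sec φ = 1/cos φ.
1/cos φ = 5.16  ⇒  cos φ = 0.1938  ⇒  φ = arccos(0.1938) ≈ 78.8°.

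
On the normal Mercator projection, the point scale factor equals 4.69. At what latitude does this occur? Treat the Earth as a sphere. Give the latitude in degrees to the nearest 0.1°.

77.7°

Mercator scale is k = sec φ = 1/cos φ.
1/cos φ = 4.69  ⇒  cos φ = 0.2132  ⇒  φ = arccos(0.2132) ≈ 77.7°.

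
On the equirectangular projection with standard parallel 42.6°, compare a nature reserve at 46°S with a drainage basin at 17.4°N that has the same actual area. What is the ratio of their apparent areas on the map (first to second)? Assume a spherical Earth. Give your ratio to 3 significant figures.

1.37

With standard parallel φ₀ = 42.6°, the equirectangular projection gives x = Rλ cos φ₀, y = Rφ, so h = 1 and k = cos 42.6° / cos φ.
Areal scale at 46°: h·k = 1.000 × 1.060 = 1.060.
Areal scale at 17.4°: h·k = 1.000 × 0.7714 = 0.7714.
Ratio = 1.060/0.7714 ≈ 1.37.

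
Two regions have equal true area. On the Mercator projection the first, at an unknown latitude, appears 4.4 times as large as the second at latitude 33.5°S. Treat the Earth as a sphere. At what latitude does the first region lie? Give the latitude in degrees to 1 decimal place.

66.6°

On Mercator, (apparent₁)/(apparent₂) = sec²φ₁ / sec²φ₂ when true areas are equal.
cos²φ₂ / cos²φ₁ = 4.4  ⇒  cos φ₁ = cos 33.5° / √4.4 = 0.8339/2.098 = 0.3975.
φ₁ = arccos(0.3975) ≈ 66.6°.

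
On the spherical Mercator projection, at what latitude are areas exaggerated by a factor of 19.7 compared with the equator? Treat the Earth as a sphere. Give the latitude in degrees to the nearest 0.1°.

77.0°

Mercator areal scale is sec²φ.
sec²φ = 19.7  ⇒  cos²φ = 0.05076  ⇒  cos φ = 0.2253.
φ = arccos(0.2253) ≈ 77.0°.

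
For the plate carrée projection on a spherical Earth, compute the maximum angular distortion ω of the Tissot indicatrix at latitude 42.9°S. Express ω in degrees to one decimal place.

17.8°

In the plate carrée (x = Rλ, y = Rφ), meridians are true-scale (h = 1) and parallels are stretched by k = sec φ.
At 42.9°: h = 1.000, k = 1.365; principal scales a = 1.365, b = 1.000.
sin(ω/2) = (a − b)/(a + b) = 0.3651/2.365 = 0.1544, so ω = 2 arcsin(0.1544) ≈ 17.8°.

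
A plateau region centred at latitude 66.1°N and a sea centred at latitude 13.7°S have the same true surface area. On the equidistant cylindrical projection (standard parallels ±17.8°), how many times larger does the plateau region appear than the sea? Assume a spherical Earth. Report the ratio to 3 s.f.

In the equirectangular projection with standard parallel φ₀ = 17.8° (x = Rλ cos φ₀, y = Rφ), meridians are true-scale (h = 1) and the parallel scale is k = cos φ₀ / cos φ.
Areal scale at 66.1°: h·k = 1.000 × 2.350 = 2.350.
Areal scale at 13.7°: h·k = 1.000 × 0.9800 = 0.9800.
Ratio = 2.350/0.9800 ≈ 2.40.

2.40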